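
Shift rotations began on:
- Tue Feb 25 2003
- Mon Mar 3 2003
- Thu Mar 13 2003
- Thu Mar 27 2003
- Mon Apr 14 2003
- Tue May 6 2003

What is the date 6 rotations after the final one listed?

Intervals are 6, 10, 14, 18, 22 days — an arithmetic progression with common difference 4.
Next gap: 26 days. Tue May 6 2003 + 26 days = Sun Jun 1 2003.
Next gap: 30 days. Sun Jun 1 2003 + 30 days = Tue Jul 1 2003.
Next gap: 34 days. Tue Jul 1 2003 + 34 days = Mon Aug 4 2003.
Next gap: 38 days. Mon Aug 4 2003 + 38 days = Thu Sep 11 2003.
Next gap: 42 days. Thu Sep 11 2003 + 42 days = Thu Oct 23 2003.
Next gap: 46 days. Thu Oct 23 2003 + 46 days = Mon Dec 8 2003.

Mon Dec 8 2003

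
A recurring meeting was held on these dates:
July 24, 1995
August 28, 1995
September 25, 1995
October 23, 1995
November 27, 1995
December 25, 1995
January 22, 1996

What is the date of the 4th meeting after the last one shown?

Gaps: 35, 28, 28, 35, 28, 28 days — a mix of 28 and 35. Every date is a Monday.
Each is the 4th Monday of its month.
February 1996 — 4th Monday is February 26, 1996.
4th Monday of March 1996: March 25, 1996.
4th Monday of April 1996: April 22, 1996.
4th Monday of May 1996: May 27, 1996.

May 27, 1996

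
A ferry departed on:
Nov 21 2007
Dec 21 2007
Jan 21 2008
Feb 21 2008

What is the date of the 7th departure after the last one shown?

Each date is the 21st; the gaps (30, 31, 31) track the month lengths.
The rule is the 21st of each month.
Next: March 2008 → Mar 21 2008.
April 2008: Apr 21 2008.
May 2008: May 21 2008.
June 2008: Jun 21 2008.
July 2008: Jul 21 2008.
Next: August 2008 → Aug 21 2008.
Next: September 2008 → Sep 21 2008.

Sep 21 2008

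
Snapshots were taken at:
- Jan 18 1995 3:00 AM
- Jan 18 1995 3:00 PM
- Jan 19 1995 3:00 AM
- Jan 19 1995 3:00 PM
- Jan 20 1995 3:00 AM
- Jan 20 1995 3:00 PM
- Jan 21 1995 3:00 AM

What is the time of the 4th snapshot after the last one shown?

Gaps: 12, 12, 12, 12, 12, 12 hours — each event is 12 hours after the previous one.
Jan 21 1995 3:00 AM + 12 h = Jan 21 1995 3:00 PM.
Jan 21 1995 3:00 PM + 12 h = Jan 22 1995 3:00 AM.
Jan 22 1995 3:00 AM + 12 h = Jan 22 1995 3:00 PM.
Jan 22 1995 3:00 PM + 12 h = Jan 23 1995 3:00 AM.

Jan 23 1995 3:00 AM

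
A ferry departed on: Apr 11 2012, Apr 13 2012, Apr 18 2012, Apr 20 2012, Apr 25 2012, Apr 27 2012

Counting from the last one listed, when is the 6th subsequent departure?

The gap pattern 2, 5, 2, 5, 2 repeats every 2 events.
These are the Wednesdays and Fridays of each week.
The following Wednesday is May 2 2012.
Next Friday: May 4 2012.
The following Wednesday is May 9 2012.
The following Friday is May 11 2012.
The following Wednesday is May 16 2012.
The following Friday is May 18 2012.

May 18 2012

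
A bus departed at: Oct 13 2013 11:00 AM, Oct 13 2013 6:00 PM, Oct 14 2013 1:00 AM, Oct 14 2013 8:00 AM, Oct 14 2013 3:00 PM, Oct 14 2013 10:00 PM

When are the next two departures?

The interval is a steady 7 hours (7, 7, 7, 7, 7).
Oct 14 2013 10:00 PM + 7 h = Oct 15 2013 5:00 AM.
Oct 15 2013 5:00 AM + 7 h = Oct 15 2013 12:00 PM.

Oct 15 2013 5:00 AM, Oct 15 2013 12:00 PM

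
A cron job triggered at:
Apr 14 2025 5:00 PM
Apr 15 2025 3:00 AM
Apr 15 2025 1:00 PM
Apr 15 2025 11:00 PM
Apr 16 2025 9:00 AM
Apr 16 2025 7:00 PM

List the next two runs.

The interval is a steady 10 hours (10, 10, 10, 10, 10).
Apr 16 2025 7:00 PM + 10 h = Apr 17 2025 5:00 AM.
Apr 17 2025 5:00 AM + 10 h = Apr 17 2025 3:00 PM.

Apr 17 2025 5:00 AM, Apr 17 2025 3:00 PM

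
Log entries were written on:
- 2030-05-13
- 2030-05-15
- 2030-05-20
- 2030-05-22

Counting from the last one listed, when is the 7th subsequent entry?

Gaps: 2, 5, 2 days — not constant, but cyclic with period 2.
The events fall on every Monday and Wednesday.
The following Monday is 2030-05-27.
The following Wednesday is 2030-05-29.
The following Monday is 2030-06-03.
The following Wednesday is 2030-06-05.
The following Monday is 2030-06-10.
Next Wednesday: 2030-06-12.
The following Monday is 2030-06-17.

2030-06-17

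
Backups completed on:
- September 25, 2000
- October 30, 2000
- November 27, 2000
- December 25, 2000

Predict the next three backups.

Every date is a Monday; gaps 35, 28, 28 days.
Each is the last Monday of its month (at least one falls on the 29th or later, ruling out '4th Monday').
January 2001 ends with Monday January 29, 2001.
February 2001 ends with Monday February 26, 2001.
March 2001 ends with Monday March 26, 2001.

January 29, 2001; February 26, 2001; March 26, 2001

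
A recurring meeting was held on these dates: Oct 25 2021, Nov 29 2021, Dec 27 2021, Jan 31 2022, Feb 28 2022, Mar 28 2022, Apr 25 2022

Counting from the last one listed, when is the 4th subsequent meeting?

Every date is a Monday; gaps 35, 28, 35, 28, 28, 28 days.
Each is the last Monday of its month (at least one falls on the 29th or later, ruling out '4th Monday').
Last Monday of May 2022: May 30 2022.
Last Monday of June 2022: Jun 27 2022.
July 2022 ends with Monday Jul 25 2022.
Last Monday of August 2022: Aug 29 2022.

Aug 29 2022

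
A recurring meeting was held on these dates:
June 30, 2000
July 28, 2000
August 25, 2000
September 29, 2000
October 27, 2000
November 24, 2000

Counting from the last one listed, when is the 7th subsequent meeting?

June 29, 2001

Every date is a Friday; gaps 28, 28, 35, 28, 28 days.
Each is the last Friday of its month (at least one falls on the 29th or later, ruling out '4th Friday').
December 2000 ends with Friday December 29, 2000.
January 2001 ends with Friday January 26, 2001.
February 2001 ends with Friday February 23, 2001.
March 2001 ends with Friday March 30, 2001.
Last Friday of April 2001: April 27, 2001.
Last Friday of May 2001: May 25, 2001.
Last Friday of June 2001: June 29, 2001.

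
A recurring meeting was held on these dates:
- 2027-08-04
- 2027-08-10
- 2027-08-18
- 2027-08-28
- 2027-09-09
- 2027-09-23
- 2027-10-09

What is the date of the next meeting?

2027-10-27

Intervals are 6, 8, 10, 12, 14, 16 days — an arithmetic progression with common difference 2.
Next gap: 18 days. 2027-10-09 + 18 days = 2027-10-27.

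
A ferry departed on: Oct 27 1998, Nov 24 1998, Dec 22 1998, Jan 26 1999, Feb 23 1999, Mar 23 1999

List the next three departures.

Apr 27 1999, May 25 1999, Jun 22 1999

All dates are Tuesdays, 28, 28, 35, 28, 28 days apart.
Specifically, the 4th Tuesday of each month.
April 1999 — 4th Tuesday is Apr 27 1999.
May 1999 — 4th Tuesday is May 25 1999.
4th Tuesday of June 1999: Jun 22 1999.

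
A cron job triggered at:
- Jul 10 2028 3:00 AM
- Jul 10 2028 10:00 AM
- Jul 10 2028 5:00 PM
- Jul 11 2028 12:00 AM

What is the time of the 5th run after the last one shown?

Jul 12 2028 11:00 AM

Spacing: 7, 7, 7 h — constant 7 h.
Jul 11 2028 12:00 AM + 7 h = Jul 11 2028 7:00 AM.
Jul 11 2028 7:00 AM + 7 h = Jul 11 2028 2:00 PM.
Jul 11 2028 2:00 PM + 7 h = Jul 11 2028 9:00 PM.
Jul 11 2028 9:00 PM + 7 h = Jul 12 2028 4:00 AM.
Jul 12 2028 4:00 AM + 7 h = Jul 12 2028 11:00 AM.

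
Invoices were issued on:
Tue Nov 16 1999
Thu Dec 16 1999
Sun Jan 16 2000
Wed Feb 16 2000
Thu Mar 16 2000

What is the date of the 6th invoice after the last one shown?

Sat Sep 16 2000

Each date is the 16th; the gaps (30, 31, 31, 29) track the month lengths.
The rule is the 16th of each month.
Next: April 2000 → Sun Apr 16 2000.
Next: May 2000 → Tue May 16 2000.
June 2000: Fri Jun 16 2000.
Next: July 2000 → Sun Jul 16 2000.
August 2000: Wed Aug 16 2000.
Next: September 2000 → Sat Sep 16 2000.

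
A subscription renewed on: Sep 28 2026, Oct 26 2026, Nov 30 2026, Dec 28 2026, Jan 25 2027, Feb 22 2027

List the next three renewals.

Every date is a Monday; gaps 28, 35, 28, 28, 28 days.
Each is the last Monday of its month (at least one falls on the 29th or later, ruling out '4th Monday').
March 2027 ends with Monday Mar 29 2027.
Last Monday of April 2027: Apr 26 2027.
Last Monday of May 2027: May 31 2027.

Mar 29 2027, Apr 26 2027, May 31 2027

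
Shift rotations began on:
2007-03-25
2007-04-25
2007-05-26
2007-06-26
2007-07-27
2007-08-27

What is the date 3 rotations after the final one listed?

The spacing is 31, 31, 31, 31, 31 days — always 31 days.
2007-08-27 + 31 days = 2007-09-27.
2007-09-27 + 31 days = 2007-10-28.
2007-10-28 + 31 days = 2007-11-28.

2007-11-28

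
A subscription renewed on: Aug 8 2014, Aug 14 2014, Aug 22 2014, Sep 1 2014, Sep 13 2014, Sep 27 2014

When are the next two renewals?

Oct 13 2014, Oct 31 2014

The spacing grows by 2 each time: 6, 8, 10, 12, 14 days.
Next gap: 16 days. Sep 27 2014 + 16 days = Oct 13 2014.
Next gap: 18 days. Oct 13 2014 + 18 days = Oct 31 2014.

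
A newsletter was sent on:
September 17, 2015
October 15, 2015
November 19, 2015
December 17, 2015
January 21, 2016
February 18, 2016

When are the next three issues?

March 17, 2016; April 21, 2016; May 19, 2016

All dates are Thursdays, 28, 35, 28, 35, 28 days apart.
Specifically, the 3rd Thursday of each month.
3rd Thursday of March 2016: March 17, 2016.
3rd Thursday of April 2016: April 21, 2016.
May 2016 — 3rd Thursday is May 19, 2016.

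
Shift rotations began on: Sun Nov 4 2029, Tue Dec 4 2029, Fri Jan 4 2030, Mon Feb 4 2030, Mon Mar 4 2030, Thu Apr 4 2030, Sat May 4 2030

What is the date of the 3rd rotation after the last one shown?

Gaps: 30, 31, 31, 28, 31, 30 days — not constant. Every event is on the 4th of the month.
Pattern: the 4th of each month.
June 2030: Tue Jun 4 2030.
July 2030: Thu Jul 4 2030.
August 2030: Sun Aug 4 2030.

Sun Aug 4 2030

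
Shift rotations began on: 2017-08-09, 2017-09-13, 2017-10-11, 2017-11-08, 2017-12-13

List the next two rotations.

2018-01-10, 2018-02-14

These are Wednesdays at 28- or 35-day spacing (35, 28, 28, 35).
The pattern: 2nd Wednesday of the month.
2nd Wednesday of January 2018: 2018-01-10.
2nd Wednesday of February 2018: 2018-02-14.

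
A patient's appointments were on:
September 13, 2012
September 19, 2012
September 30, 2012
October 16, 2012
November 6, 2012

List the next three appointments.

December 2, 2012; January 2, 2013; February 7, 2013

The spacing grows by 5 each time: 6, 11, 16, 21 days.
Next gap: 26 days. November 6, 2012 + 26 days = December 2, 2012.
Next gap: 31 days. December 2, 2012 + 31 days = January 2, 2013.
Next gap: 36 days. January 2, 2013 + 36 days = February 7, 2013.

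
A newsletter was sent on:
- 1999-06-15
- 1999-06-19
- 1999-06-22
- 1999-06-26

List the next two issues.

1999-06-29, 1999-07-03

The gap pattern 4, 3, 4 repeats every 2 events.
These are the Tuesdays and Saturdays of each week.
Next Tuesday: 1999-06-29.
The following Saturday is 1999-07-03.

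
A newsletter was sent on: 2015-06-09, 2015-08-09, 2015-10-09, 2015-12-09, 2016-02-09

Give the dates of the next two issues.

Each date is the 9th; the gaps (61, 61, 61, 62) track the month lengths.
The rule is the 9th of every 2 months.
April 2016: 2016-04-09.
June 2016: 2016-06-09.

2016-04-09, 2016-06-09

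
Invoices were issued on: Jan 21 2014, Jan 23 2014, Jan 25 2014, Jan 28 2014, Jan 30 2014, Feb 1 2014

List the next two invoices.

Feb 4 2014, Feb 6 2014

The gap pattern 2, 2, 3, 2, 2 repeats every 3 events.
These are the Tuesdays, Thursdays and Saturdays of each week.
Next Tuesday: Feb 4 2014.
Next Thursday: Feb 6 2014.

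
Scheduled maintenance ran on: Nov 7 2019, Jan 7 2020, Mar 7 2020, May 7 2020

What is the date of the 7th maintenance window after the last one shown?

Each date is the 7th; the gaps (61, 60, 61) track the month lengths.
The rule is the 7th of every 2 months.
Next: July 2020 → Jul 7 2020.
Next: September 2020 → Sep 7 2020.
Next: November 2020 → Nov 7 2020.
January 2021: Jan 7 2021.
Next: March 2021 → Mar 7 2021.
Next: May 2021 → May 7 2021.
July 2021: Jul 7 2021.

Jul 7 2021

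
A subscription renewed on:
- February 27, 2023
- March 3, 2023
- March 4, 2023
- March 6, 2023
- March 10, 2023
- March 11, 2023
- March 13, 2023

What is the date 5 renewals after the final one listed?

Gaps: 4, 1, 2, 4, 1, 2 days — not constant, but cyclic with period 3.
The events fall on every Monday, Friday and Saturday.
The following Friday is March 17, 2023.
Next Saturday: March 18, 2023.
The following Monday is March 20, 2023.
The following Friday is March 24, 2023.
Next Saturday: March 25, 2023.

March 25, 2023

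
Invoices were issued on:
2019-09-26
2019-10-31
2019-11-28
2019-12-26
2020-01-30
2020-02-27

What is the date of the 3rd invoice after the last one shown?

2020-05-28

These are Thursdays with 35, 28, 28, 35, 28-day gaps.
Each is the final Thursday of its month — 2019-10-31 is past the 28th, so '4th Thursday' doesn't fit.
March 2020 ends with Thursday 2020-03-26.
April 2020 ends with Thursday 2020-04-30.
May 2020 ends with Thursday 2020-05-28.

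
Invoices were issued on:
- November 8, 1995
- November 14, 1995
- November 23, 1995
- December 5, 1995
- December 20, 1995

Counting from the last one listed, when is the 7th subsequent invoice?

June 26, 1996

The spacing grows by 3 each time: 6, 9, 12, 15 days.
Next gap: 18 days. December 20, 1995 + 18 days = January 7, 1996.
Next gap: 21 days. January 7, 1996 + 21 days = January 28, 1996.
Next gap: 24 days. January 28, 1996 + 24 days = February 21, 1996.
Next gap: 27 days. February 21, 1996 + 27 days = March 19, 1996.
Next gap: 30 days. March 19, 1996 + 30 days = April 18, 1996.
Next gap: 33 days. April 18, 1996 + 33 days = May 21, 1996.
Next gap: 36 days. May 21, 1996 + 36 days = June 26, 1996.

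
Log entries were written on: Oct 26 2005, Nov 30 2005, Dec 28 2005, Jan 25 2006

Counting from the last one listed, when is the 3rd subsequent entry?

These are Wednesdays with 35, 28, 28-day gaps.
Each is the final Wednesday of its month — Nov 30 2005 is past the 28th, so '4th Wednesday' doesn't fit.
Last Wednesday of February 2006: Feb 22 2006.
Last Wednesday of March 2006: Mar 29 2006.
Last Wednesday of April 2006: Apr 26 2006.

Apr 26 2006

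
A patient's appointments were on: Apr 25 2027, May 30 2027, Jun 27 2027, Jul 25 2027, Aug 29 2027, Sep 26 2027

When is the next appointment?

Oct 31 2027

Every date is a Sunday; gaps 35, 28, 28, 35, 28 days.
Each is the last Sunday of its month (at least one falls on the 29th or later, ruling out '4th Sunday').
October 2027 ends with Sunday Oct 31 2027.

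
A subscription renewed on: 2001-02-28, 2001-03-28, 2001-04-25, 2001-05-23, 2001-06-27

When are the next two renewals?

These are Wednesdays at 28- or 35-day spacing (28, 28, 28, 35).
The pattern: 4th Wednesday of the month.
July 2001 — 4th Wednesday is 2001-07-25.
August 2001 — 4th Wednesday is 2001-08-22.

2001-07-25, 2001-08-22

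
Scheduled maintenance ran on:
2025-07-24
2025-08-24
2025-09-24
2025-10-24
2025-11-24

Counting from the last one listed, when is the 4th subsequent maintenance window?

2026-03-24

Each date is the 24th; the gaps (31, 31, 30, 31) track the month lengths.
The rule is the 24th of each month.
Next: December 2025 → 2025-12-24.
Next: January 2026 → 2026-01-24.
February 2026: 2026-02-24.
Next: March 2026 → 2026-03-24.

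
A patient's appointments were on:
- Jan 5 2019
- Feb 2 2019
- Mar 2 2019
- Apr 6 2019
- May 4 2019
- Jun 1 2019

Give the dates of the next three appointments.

Jul 6 2019, Aug 3 2019, Sep 7 2019

Gaps: 28, 28, 35, 28, 28 days — a mix of 28 and 35. Every date is a Saturday.
Each is the 1st Saturday of its month.
1st Saturday of July 2019: Jul 6 2019.
1st Saturday of August 2019: Aug 3 2019.
September 2019 — 1st Saturday is Sep 7 2019.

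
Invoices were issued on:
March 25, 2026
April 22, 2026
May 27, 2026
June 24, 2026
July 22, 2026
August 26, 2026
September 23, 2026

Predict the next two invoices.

These are Wednesdays at 28- or 35-day spacing (28, 35, 28, 28, 35, 28).
The pattern: 4th Wednesday of the month.
4th Wednesday of October 2026: October 28, 2026.
November 2026 — 4th Wednesday is November 25, 2026.

October 28, 2026; November 25, 2026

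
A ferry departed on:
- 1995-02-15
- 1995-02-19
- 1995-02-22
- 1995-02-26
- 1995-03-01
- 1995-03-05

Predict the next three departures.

Every event lands on a Wednesday or Sunday (gaps cycle 4, 3, 4, 3, 4).
So the schedule is: every Wednesday and Sunday.
The following Wednesday is 1995-03-08.
The following Sunday is 1995-03-12.
Next Wednesday: 1995-03-15.

1995-03-08, 1995-03-12, 1995-03-15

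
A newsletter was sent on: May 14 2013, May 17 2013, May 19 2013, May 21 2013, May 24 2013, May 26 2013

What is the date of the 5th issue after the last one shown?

Gaps: 3, 2, 2, 3, 2 days — not constant, but cyclic with period 3.
The events fall on every Tuesday, Friday and Sunday.
Next Tuesday: May 28 2013.
The following Friday is May 31 2013.
The following Sunday is Jun 2 2013.
The following Tuesday is Jun 4 2013.
Next Friday: Jun 7 2013.

Jun 7 2013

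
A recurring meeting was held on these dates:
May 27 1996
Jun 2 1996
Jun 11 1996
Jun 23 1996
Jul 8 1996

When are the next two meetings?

Intervals are 6, 9, 12, 15 days — an arithmetic progression with common difference 3.
Next gap: 18 days. Jul 8 1996 + 18 days = Jul 26 1996.
Next gap: 21 days. Jul 26 1996 + 21 days = Aug 16 1996.

Jul 26 1996, Aug 16 1996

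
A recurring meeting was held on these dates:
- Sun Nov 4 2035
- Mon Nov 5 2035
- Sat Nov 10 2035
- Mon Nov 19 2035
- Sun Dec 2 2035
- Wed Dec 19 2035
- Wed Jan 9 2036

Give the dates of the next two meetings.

Sun Feb 3 2036, Mon Mar 3 2036

The spacing grows by 4 each time: 1, 5, 9, 13, 17, 21 days.
Next gap: 25 days. Wed Jan 9 2036 + 25 days = Sun Feb 3 2036.
Next gap: 29 days. Sun Feb 3 2036 + 29 days = Mon Mar 3 2036.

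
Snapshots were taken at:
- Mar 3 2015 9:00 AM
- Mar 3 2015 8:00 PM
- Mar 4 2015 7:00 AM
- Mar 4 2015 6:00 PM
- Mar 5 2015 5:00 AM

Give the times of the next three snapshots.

The interval is a steady 11 hours (11, 11, 11, 11).
Mar 5 2015 5:00 AM + 11 h = Mar 5 2015 4:00 PM.
Mar 5 2015 4:00 PM + 11 h = Mar 6 2015 3:00 AM.
Mar 6 2015 3:00 AM + 11 h = Mar 6 2015 2:00 PM.

Mar 5 2015 4:00 PM, Mar 6 2015 3:00 AM, Mar 6 2015 2:00 PM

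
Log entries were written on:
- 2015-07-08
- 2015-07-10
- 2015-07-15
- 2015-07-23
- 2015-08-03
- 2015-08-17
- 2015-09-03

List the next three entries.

Gaps: 2, 5, 8, 11, 14, 17 days — each gap is 3 larger than the previous one.
Next gap: 20 days. 2015-09-03 + 20 days = 2015-09-23.
Next gap: 23 days. 2015-09-23 + 23 days = 2015-10-16.
Next gap: 26 days. 2015-10-16 + 26 days = 2015-11-11.

2015-09-23, 2015-10-16, 2015-11-11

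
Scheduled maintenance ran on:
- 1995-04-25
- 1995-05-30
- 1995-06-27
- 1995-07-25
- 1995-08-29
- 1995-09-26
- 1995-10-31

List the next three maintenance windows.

These are Tuesdays with 35, 28, 28, 35, 28, 35-day gaps.
Each is the final Tuesday of its month — 1995-05-30 is past the 28th, so '4th Tuesday' doesn't fit.
November 1995 ends with Tuesday 1995-11-28.
Last Tuesday of December 1995: 1995-12-26.
January 1996 ends with Tuesday 1996-01-30.

1995-11-28, 1995-12-26, 1996-01-30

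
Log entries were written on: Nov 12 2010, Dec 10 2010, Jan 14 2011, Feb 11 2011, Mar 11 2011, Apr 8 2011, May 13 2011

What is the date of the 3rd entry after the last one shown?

Aug 12 2011

All dates are Fridays, 28, 35, 28, 28, 28, 35 days apart.
Specifically, the 2nd Friday of each month.
June 2011 — 2nd Friday is Jun 10 2011.
2nd Friday of July 2011: Jul 8 2011.
August 2011 — 2nd Friday is Aug 12 2011.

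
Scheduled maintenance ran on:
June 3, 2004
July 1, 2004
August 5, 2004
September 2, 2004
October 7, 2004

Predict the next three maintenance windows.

November 4, 2004; December 2, 2004; January 6, 2005

All dates are Thursdays, 28, 35, 28, 35 days apart.
Specifically, the 1st Thursday of each month.
November 2004 — 1st Thursday is November 4, 2004.
1st Thursday of December 2004: December 2, 2004.
1st Thursday of January 2005: January 6, 2005.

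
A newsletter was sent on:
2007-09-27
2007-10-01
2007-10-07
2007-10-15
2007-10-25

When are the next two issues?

Intervals are 4, 6, 8, 10 days — an arithmetic progression with common difference 2.
Next gap: 12 days. 2007-10-25 + 12 days = 2007-11-06.
Next gap: 14 days. 2007-11-06 + 14 days = 2007-11-20.

2007-11-06, 2007-11-20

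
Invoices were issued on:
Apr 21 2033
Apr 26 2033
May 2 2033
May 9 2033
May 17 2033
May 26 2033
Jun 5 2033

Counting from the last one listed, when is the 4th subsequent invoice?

Jul 25 2033

The spacing grows by 1 each time: 5, 6, 7, 8, 9, 10 days.
Next gap: 11 days. Jun 5 2033 + 11 days = Jun 16 2033.
Next gap: 12 days. Jun 16 2033 + 12 days = Jun 28 2033.
Next gap: 13 days. Jun 28 2033 + 13 days = Jul 11 2033.
Next gap: 14 days. Jul 11 2033 + 14 days = Jul 25 2033.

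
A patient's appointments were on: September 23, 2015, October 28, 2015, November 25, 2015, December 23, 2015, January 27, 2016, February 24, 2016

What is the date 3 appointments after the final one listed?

May 25, 2016

These are Wednesdays at 28- or 35-day spacing (35, 28, 28, 35, 28).
The pattern: 4th Wednesday of the month.
March 2016 — 4th Wednesday is March 23, 2016.
April 2016 — 4th Wednesday is April 27, 2016.
May 2016 — 4th Wednesday is May 25, 2016.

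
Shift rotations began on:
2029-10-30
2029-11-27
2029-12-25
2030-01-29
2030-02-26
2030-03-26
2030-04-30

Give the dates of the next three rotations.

2030-05-28, 2030-06-25, 2030-07-30

These are Tuesdays with 28, 28, 35, 28, 28, 35-day gaps.
Each is the final Tuesday of its month — 2029-10-30 is past the 28th, so '4th Tuesday' doesn't fit.
Last Tuesday of May 2030: 2030-05-28.
Last Tuesday of June 2030: 2030-06-25.
Last Tuesday of July 2030: 2030-07-30.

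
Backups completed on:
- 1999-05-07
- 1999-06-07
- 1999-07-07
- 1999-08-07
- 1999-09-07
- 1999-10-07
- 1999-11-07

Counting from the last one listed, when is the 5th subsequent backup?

The day-of-month is always 7 (31, 30, 31, 31, 30, 31 days between events).
So this recurs on the 7th of each month.
Next: December 1999 → 1999-12-07.
January 2000: 2000-01-07.
Next: February 2000 → 2000-02-07.
Next: March 2000 → 2000-03-07.
April 2000: 2000-04-07.

2000-04-07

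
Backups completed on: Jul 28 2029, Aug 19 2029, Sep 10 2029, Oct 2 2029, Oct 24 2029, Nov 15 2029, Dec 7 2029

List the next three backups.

Gaps between consecutive events: 22, 22, 22, 22, 22, 22 days — a constant 22-day interval.
Dec 7 2029 + 22 days = Dec 29 2029.
Dec 29 2029 + 22 days = Jan 20 2030.
Jan 20 2030 + 22 days = Feb 11 2030.

Dec 29 2029, Jan 20 2030, Feb 11 2030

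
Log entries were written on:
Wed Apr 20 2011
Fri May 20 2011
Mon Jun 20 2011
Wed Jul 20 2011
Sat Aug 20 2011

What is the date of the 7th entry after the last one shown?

Tue Mar 20 2012

Gaps: 30, 31, 30, 31 days — not constant. Every event is on the 20th of the month.
Pattern: the 20th of each month.
Next: September 2011 → Tue Sep 20 2011.
Next: October 2011 → Thu Oct 20 2011.
Next: November 2011 → Sun Nov 20 2011.
Next: December 2011 → Tue Dec 20 2011.
January 2012: Fri Jan 20 2012.
February 2012: Mon Feb 20 2012.
Next: March 2012 → Tue Mar 20 2012.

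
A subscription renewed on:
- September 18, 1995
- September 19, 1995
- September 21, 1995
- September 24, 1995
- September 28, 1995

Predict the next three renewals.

October 3, 1995; October 9, 1995; October 16, 1995

Intervals are 1, 2, 3, 4 days — an arithmetic progression with common difference 1.
Next gap: 5 days. September 28, 1995 + 5 days = October 3, 1995.
Next gap: 6 days. October 3, 1995 + 6 days = October 9, 1995.
Next gap: 7 days. October 9, 1995 + 7 days = October 16, 1995.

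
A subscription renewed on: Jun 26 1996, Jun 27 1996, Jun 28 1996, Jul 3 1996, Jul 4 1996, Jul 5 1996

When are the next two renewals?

Jul 10 1996, Jul 11 1996

Gaps: 1, 1, 5, 1, 1 days — not constant, but cyclic with period 3.
The events fall on every Wednesday, Thursday and Friday.
The following Wednesday is Jul 10 1996.
The following Thursday is Jul 11 1996.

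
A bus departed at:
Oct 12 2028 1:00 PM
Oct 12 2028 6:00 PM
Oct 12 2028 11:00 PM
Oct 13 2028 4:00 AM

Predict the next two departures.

Oct 13 2028 9:00 AM, Oct 13 2028 2:00 PM

Gaps: 5, 5, 5 hours — each event is 5 hours after the previous one.
Oct 13 2028 4:00 AM + 5 h = Oct 13 2028 9:00 AM.
Oct 13 2028 9:00 AM + 5 h = Oct 13 2028 2:00 PM.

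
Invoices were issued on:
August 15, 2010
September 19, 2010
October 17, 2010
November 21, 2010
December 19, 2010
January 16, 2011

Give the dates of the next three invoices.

Gaps: 35, 28, 35, 28, 28 days — a mix of 28 and 35. Every date is a Sunday.
Each is the 3rd Sunday of its month.
February 2011 — 3rd Sunday is February 20, 2011.
3rd Sunday of March 2011: March 20, 2011.
3rd Sunday of April 2011: April 17, 2011.

February 20, 2011; March 20, 2011; April 17, 2011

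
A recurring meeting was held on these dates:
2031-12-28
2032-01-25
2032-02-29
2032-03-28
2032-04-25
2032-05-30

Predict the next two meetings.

These are Sundays with 28, 35, 28, 28, 35-day gaps.
Each is the final Sunday of its month — 2032-02-29 is past the 28th, so '4th Sunday' doesn't fit.
June 2032 ends with Sunday 2032-06-27.
July 2032 ends with Sunday 2032-07-25.

2032-06-27, 2032-07-25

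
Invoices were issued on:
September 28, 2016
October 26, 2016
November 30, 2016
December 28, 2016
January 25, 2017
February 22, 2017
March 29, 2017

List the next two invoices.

April 26, 2017; May 31, 2017

Every date is a Wednesday; gaps 28, 35, 28, 28, 28, 35 days.
Each is the last Wednesday of its month (at least one falls on the 29th or later, ruling out '4th Wednesday').
Last Wednesday of April 2017: April 26, 2017.
May 2017 ends with Wednesday May 31, 2017.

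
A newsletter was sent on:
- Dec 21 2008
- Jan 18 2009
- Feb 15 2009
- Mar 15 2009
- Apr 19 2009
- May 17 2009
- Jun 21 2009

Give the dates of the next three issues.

Gaps: 28, 28, 28, 35, 28, 35 days — a mix of 28 and 35. Every date is a Sunday.
Each is the 3rd Sunday of its month.
July 2009 — 3rd Sunday is Jul 19 2009.
3rd Sunday of August 2009: Aug 16 2009.
September 2009 — 3rd Sunday is Sep 20 2009.

Jul 19 2009, Aug 16 2009, Sep 20 2009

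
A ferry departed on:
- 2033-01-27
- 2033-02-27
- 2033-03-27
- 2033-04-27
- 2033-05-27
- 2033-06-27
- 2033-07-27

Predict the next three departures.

2033-08-27, 2033-09-27, 2033-10-27

Each date is the 27th; the gaps (31, 28, 31, 30, 31, 30) track the month lengths.
The rule is the 27th of each month.
Next: August 2033 → 2033-08-27.
Next: September 2033 → 2033-09-27.
Next: October 2033 → 2033-10-27.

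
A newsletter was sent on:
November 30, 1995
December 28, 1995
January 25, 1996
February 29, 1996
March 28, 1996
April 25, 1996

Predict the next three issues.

Every date is a Thursday; gaps 28, 28, 35, 28, 28 days.
Each is the last Thursday of its month (at least one falls on the 29th or later, ruling out '4th Thursday').
May 1996 ends with Thursday May 30, 1996.
Last Thursday of June 1996: June 27, 1996.
Last Thursday of July 1996: July 25, 1996.

May 30, 1996; June 27, 1996; July 25, 1996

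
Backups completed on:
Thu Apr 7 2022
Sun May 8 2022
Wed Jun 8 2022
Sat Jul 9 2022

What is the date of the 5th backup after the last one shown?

Sun Dec 11 2022

Gaps between consecutive events: 31, 31, 31 days — a constant 31-day interval.
Sat Jul 9 2022 + 31 days = Tue Aug 9 2022.
Tue Aug 9 2022 + 31 days = Fri Sep 9 2022.
Fri Sep 9 2022 + 31 days = Mon Oct 10 2022.
Mon Oct 10 2022 + 31 days = Thu Nov 10 2022.
Thu Nov 10 2022 + 31 days = Sun Dec 11 2022.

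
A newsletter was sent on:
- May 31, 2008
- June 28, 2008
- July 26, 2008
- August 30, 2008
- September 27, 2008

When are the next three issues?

October 25, 2008; November 29, 2008; December 27, 2008

All Saturdays; the gaps (28, 28, 35, 28) vary with month length.
This is the last Saturday of each month.
Last Saturday of October 2008: October 25, 2008.
November 2008 ends with Saturday November 29, 2008.
Last Saturday of December 2008: December 27, 2008.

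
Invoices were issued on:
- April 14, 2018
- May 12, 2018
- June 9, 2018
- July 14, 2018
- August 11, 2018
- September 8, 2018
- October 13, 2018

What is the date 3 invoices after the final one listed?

Gaps: 28, 28, 35, 28, 28, 35 days — a mix of 28 and 35. Every date is a Saturday.
Each is the 2nd Saturday of its month.
2nd Saturday of November 2018: November 10, 2018.
December 2018 — 2nd Saturday is December 8, 2018.
2nd Saturday of January 2019: January 12, 2019.

January 12, 2019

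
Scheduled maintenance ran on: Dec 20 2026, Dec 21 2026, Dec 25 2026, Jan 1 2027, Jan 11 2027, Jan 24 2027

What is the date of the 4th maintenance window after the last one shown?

Apr 16 2027

Gaps: 1, 4, 7, 10, 13 days — each gap is 3 larger than the previous one.
Next gap: 16 days. Jan 24 2027 + 16 days = Feb 9 2027.
Next gap: 19 days. Feb 9 2027 + 19 days = Feb 28 2027.
Next gap: 22 days. Feb 28 2027 + 22 days = Mar 22 2027.
Next gap: 25 days. Mar 22 2027 + 25 days = Apr 16 2027.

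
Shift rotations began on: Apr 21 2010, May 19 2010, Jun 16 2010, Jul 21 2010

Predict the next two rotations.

Aug 18 2010, Sep 15 2010

Gaps: 28, 28, 35 days — a mix of 28 and 35. Every date is a Wednesday.
Each is the 3rd Wednesday of its month.
3rd Wednesday of August 2010: Aug 18 2010.
September 2010 — 3rd Wednesday is Sep 15 2010.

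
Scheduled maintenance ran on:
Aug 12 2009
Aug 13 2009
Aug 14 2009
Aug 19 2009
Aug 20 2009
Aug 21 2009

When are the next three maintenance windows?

Every event lands on a Wednesday or Thursday or Friday (gaps cycle 1, 1, 5, 1, 1).
So the schedule is: every Wednesday, Thursday and Friday.
Next Wednesday: Aug 26 2009.
The following Thursday is Aug 27 2009.
Next Friday: Aug 28 2009.

Aug 26 2009, Aug 27 2009, Aug 28 2009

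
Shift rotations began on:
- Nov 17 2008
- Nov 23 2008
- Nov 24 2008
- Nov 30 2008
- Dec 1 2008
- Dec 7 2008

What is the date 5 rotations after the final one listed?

The gap pattern 6, 1, 6, 1, 6 repeats every 2 events.
These are the Mondays and Sundays of each week.
Next Monday: Dec 8 2008.
Next Sunday: Dec 14 2008.
Next Monday: Dec 15 2008.
The following Sunday is Dec 21 2008.
The following Monday is Dec 22 2008.

Dec 22 2008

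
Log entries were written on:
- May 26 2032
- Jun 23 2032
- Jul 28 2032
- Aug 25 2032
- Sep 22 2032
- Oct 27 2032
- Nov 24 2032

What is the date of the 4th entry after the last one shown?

Mar 23 2033

Gaps: 28, 35, 28, 28, 35, 28 days — a mix of 28 and 35. Every date is a Wednesday.
Each is the 4th Wednesday of its month.
4th Wednesday of December 2032: Dec 22 2032.
January 2033 — 4th Wednesday is Jan 26 2033.
4th Wednesday of February 2033: Feb 23 2033.
March 2033 — 4th Wednesday is Mar 23 2033.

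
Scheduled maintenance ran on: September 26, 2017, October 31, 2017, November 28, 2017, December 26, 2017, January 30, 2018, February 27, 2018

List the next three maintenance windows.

All Tuesdays; the gaps (35, 28, 28, 35, 28) vary with month length.
This is the last Tuesday of each month.
March 2018 ends with Tuesday March 27, 2018.
Last Tuesday of April 2018: April 24, 2018.
May 2018 ends with Tuesday May 29, 2018.

March 27, 2018; April 24, 2018; May 29, 2018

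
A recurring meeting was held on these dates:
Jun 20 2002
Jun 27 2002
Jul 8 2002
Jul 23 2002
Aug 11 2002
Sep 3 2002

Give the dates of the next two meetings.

Intervals are 7, 11, 15, 19, 23 days — an arithmetic progression with common difference 4.
Next gap: 27 days. Sep 3 2002 + 27 days = Sep 30 2002.
Next gap: 31 days. Sep 30 2002 + 31 days = Oct 31 2002.

Sep 30 2002, Oct 31 2002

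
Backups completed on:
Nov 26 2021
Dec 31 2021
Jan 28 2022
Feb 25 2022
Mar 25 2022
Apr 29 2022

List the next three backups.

May 27 2022, Jun 24 2022, Jul 29 2022

All Fridays; the gaps (35, 28, 28, 28, 35) vary with month length.
This is the last Friday of each month.
Last Friday of May 2022: May 27 2022.
June 2022 ends with Friday Jun 24 2022.
July 2022 ends with Friday Jul 29 2022.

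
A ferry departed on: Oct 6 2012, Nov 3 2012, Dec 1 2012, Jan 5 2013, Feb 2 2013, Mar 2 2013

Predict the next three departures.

All dates are Saturdays, 28, 28, 35, 28, 28 days apart.
Specifically, the 1st Saturday of each month.
April 2013 — 1st Saturday is Apr 6 2013.
May 2013 — 1st Saturday is May 4 2013.
June 2013 — 1st Saturday is Jun 1 2013.

Apr 6 2013, May 4 2013, Jun 1 2013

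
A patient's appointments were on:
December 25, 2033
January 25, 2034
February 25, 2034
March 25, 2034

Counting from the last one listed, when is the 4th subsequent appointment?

July 25, 2034

Gaps: 31, 31, 28 days — not constant. Every event is on the 25th of the month.
Pattern: the 25th of each month.
Next: April 2034 → April 25, 2034.
Next: May 2034 → May 25, 2034.
Next: June 2034 → June 25, 2034.
July 2034: July 25, 2034.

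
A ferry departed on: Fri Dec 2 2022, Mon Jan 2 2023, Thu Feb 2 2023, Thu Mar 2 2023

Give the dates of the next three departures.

Sun Apr 2 2023, Tue May 2 2023, Fri Jun 2 2023

The day-of-month is always 2 (31, 31, 28 days between events).
So this recurs on the 2nd of each month.
Next: April 2023 → Sun Apr 2 2023.
May 2023: Tue May 2 2023.
June 2023: Fri Jun 2 2023.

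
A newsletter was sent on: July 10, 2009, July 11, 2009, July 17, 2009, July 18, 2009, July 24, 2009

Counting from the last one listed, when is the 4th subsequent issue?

August 7, 2009

Every event lands on a Friday or Saturday (gaps cycle 1, 6, 1, 6).
So the schedule is: every Friday and Saturday.
Next Saturday: July 25, 2009.
Next Friday: July 31, 2009.
The following Saturday is August 1, 2009.
Next Friday: August 7, 2009.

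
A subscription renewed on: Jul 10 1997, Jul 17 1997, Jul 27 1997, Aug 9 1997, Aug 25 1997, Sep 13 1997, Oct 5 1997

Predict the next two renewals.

Oct 30 1997, Nov 27 1997

Intervals are 7, 10, 13, 16, 19, 22 days — an arithmetic progression with common difference 3.
Next gap: 25 days. Oct 5 1997 + 25 days = Oct 30 1997.
Next gap: 28 days. Oct 30 1997 + 28 days = Nov 27 1997.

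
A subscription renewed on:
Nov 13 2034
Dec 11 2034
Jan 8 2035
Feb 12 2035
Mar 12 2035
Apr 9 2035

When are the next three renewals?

Gaps: 28, 28, 35, 28, 28 days — a mix of 28 and 35. Every date is a Monday.
Each is the 2nd Monday of its month.
May 2035 — 2nd Monday is May 14 2035.
2nd Monday of June 2035: Jun 11 2035.
July 2035 — 2nd Monday is Jul 9 2035.

May 14 2035, Jun 11 2035, Jul 9 2035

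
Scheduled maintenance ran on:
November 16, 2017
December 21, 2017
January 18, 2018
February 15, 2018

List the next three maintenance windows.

March 15, 2018; April 19, 2018; May 17, 2018

These are Thursdays at 28- or 35-day spacing (35, 28, 28).
The pattern: 3rd Thursday of the month.
March 2018 — 3rd Thursday is March 15, 2018.
April 2018 — 3rd Thursday is April 19, 2018.
May 2018 — 3rd Thursday is May 17, 2018.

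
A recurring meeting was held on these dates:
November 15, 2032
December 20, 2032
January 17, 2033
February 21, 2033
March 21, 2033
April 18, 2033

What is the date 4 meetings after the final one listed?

All dates are Mondays, 35, 28, 35, 28, 28 days apart.
Specifically, the 3rd Monday of each month.
3rd Monday of May 2033: May 16, 2033.
3rd Monday of June 2033: June 20, 2033.
July 2033 — 3rd Monday is July 18, 2033.
August 2033 — 3rd Monday is August 15, 2033.

August 15, 2033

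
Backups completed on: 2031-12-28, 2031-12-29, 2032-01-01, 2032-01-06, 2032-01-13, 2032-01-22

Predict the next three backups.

2032-02-02, 2032-02-15, 2032-03-01

Gaps: 1, 3, 5, 7, 9 days — each gap is 2 larger than the previous one.
Next gap: 11 days. 2032-01-22 + 11 days = 2032-02-02.
Next gap: 13 days. 2032-02-02 + 13 days = 2032-02-15.
Next gap: 15 days. 2032-02-15 + 15 days = 2032-03-01.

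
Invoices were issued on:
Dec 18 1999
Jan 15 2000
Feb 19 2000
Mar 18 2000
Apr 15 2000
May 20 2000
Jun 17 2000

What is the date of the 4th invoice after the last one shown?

All dates are Saturdays, 28, 35, 28, 28, 35, 28 days apart.
Specifically, the 3rd Saturday of each month.
3rd Saturday of July 2000: Jul 15 2000.
August 2000 — 3rd Saturday is Aug 19 2000.
September 2000 — 3rd Saturday is Sep 16 2000.
October 2000 — 3rd Saturday is Oct 21 2000.

Oct 21 2000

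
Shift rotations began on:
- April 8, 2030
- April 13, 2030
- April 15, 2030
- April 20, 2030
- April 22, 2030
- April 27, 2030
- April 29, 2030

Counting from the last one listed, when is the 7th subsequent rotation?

Every event lands on a Monday or Saturday (gaps cycle 5, 2, 5, 2, 5, 2).
So the schedule is: every Monday and Saturday.
Next Saturday: May 4, 2030.
The following Monday is May 6, 2030.
The following Saturday is May 11, 2030.
Next Monday: May 13, 2030.
The following Saturday is May 18, 2030.
Next Monday: May 20, 2030.
Next Saturday: May 25, 2030.

May 25, 2030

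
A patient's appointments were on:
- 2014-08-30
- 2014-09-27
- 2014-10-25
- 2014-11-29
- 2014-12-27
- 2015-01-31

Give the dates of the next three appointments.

2015-02-28, 2015-03-28, 2015-04-25

Every date is a Saturday; gaps 28, 28, 35, 28, 35 days.
Each is the last Saturday of its month (at least one falls on the 29th or later, ruling out '4th Saturday').
February 2015 ends with Saturday 2015-02-28.
March 2015 ends with Saturday 2015-03-28.
Last Saturday of April 2015: 2015-04-25.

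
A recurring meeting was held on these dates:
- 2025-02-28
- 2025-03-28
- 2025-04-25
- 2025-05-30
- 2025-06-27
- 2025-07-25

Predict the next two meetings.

2025-08-29, 2025-09-26

These are Fridays with 28, 28, 35, 28, 28-day gaps.
Each is the final Friday of its month — 2025-05-30 is past the 28th, so '4th Friday' doesn't fit.
August 2025 ends with Friday 2025-08-29.
September 2025 ends with Friday 2025-09-26.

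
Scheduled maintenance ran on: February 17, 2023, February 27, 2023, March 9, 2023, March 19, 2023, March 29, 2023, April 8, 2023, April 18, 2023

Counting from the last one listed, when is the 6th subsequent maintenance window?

The spacing is 10, 10, 10, 10, 10, 10 days — always 10 days.
April 18, 2023 + 10 days = April 28, 2023.
April 28, 2023 + 10 days = May 8, 2023.
May 8, 2023 + 10 days = May 18, 2023.
May 18, 2023 + 10 days = May 28, 2023.
May 28, 2023 + 10 days = June 7, 2023.
June 7, 2023 + 10 days = June 17, 2023.

June 17, 2023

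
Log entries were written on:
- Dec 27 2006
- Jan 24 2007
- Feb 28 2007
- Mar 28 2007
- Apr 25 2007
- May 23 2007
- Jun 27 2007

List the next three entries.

Jul 25 2007, Aug 22 2007, Sep 26 2007

These are Wednesdays at 28- or 35-day spacing (28, 35, 28, 28, 28, 35).
The pattern: 4th Wednesday of the month.
4th Wednesday of July 2007: Jul 25 2007.
August 2007 — 4th Wednesday is Aug 22 2007.
September 2007 — 4th Wednesday is Sep 26 2007.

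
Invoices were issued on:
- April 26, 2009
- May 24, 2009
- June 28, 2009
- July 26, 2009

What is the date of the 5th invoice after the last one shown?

December 27, 2009

These are Sundays at 28- or 35-day spacing (28, 35, 28).
The pattern: 4th Sunday of the month.
August 2009 — 4th Sunday is August 23, 2009.
September 2009 — 4th Sunday is September 27, 2009.
4th Sunday of October 2009: October 25, 2009.
November 2009 — 4th Sunday is November 22, 2009.
4th Sunday of December 2009: December 27, 2009.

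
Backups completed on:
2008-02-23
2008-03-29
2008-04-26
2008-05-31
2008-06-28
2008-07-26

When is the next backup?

All Saturdays; the gaps (35, 28, 35, 28, 28) vary with month length.
This is the last Saturday of each month.
Last Saturday of August 2008: 2008-08-30.

2008-08-30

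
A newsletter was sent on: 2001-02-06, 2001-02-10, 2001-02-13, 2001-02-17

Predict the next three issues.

The gap pattern 4, 3, 4 repeats every 2 events.
These are the Tuesdays and Saturdays of each week.
The following Tuesday is 2001-02-20.
Next Saturday: 2001-02-24.
Next Tuesday: 2001-02-27.

2001-02-20, 2001-02-24, 2001-02-27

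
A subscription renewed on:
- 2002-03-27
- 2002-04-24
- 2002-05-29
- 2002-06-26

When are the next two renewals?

Every date is a Wednesday; gaps 28, 35, 28 days.
Each is the last Wednesday of its month (at least one falls on the 29th or later, ruling out '4th Wednesday').
Last Wednesday of July 2002: 2002-07-31.
Last Wednesday of August 2002: 2002-08-28.

2002-07-31, 2002-08-28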